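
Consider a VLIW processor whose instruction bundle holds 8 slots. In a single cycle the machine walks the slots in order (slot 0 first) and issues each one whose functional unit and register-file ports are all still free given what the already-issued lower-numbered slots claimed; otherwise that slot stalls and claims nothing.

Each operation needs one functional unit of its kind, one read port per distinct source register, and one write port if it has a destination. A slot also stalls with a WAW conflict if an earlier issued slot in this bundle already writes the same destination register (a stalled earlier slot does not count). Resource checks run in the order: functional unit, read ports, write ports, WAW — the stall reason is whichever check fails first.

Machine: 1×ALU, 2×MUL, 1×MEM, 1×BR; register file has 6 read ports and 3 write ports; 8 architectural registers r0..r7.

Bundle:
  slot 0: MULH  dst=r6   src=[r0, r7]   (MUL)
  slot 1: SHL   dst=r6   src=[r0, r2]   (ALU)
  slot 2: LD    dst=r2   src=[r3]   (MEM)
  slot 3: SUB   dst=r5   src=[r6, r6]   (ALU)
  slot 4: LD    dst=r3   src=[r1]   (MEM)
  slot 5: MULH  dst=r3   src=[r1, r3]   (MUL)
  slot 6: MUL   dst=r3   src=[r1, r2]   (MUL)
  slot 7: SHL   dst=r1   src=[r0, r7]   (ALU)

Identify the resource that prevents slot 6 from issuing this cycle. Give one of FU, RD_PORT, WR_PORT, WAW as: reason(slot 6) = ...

  0. MUL→r6 ⇒ go  {1A/1Mu/1Ld/1B | 4r 2w}
  1. ALU→r6 ⇒ no(WAW)  {1A/1Mu/1Ld/1B | 4r 2w}
  2. MEM→r2 ⇒ go  {1A/1Mu/0Ld/1B | 3r 1w}
  3. ALU→r5 ⇒ go  {0A/1Mu/0Ld/1B | 2r 0w}
  4. MEM→r3 ⇒ no(FU)  {0A/1Mu/0Ld/1B | 2r 0w}
  5. MUL→r3 ⇒ no(WR_PORT)  {0A/1Mu/0Ld/1B | 2r 0w}
  6. MUL→r3 ⇒ no(WR_PORT)  {0A/1Mu/0Ld/1B | 2r 0w}
  7. ALU→r1 ⇒ no(FU)  {0A/1Mu/0Ld/1B | 2r 0w}

reason(slot 6) = WR_PORT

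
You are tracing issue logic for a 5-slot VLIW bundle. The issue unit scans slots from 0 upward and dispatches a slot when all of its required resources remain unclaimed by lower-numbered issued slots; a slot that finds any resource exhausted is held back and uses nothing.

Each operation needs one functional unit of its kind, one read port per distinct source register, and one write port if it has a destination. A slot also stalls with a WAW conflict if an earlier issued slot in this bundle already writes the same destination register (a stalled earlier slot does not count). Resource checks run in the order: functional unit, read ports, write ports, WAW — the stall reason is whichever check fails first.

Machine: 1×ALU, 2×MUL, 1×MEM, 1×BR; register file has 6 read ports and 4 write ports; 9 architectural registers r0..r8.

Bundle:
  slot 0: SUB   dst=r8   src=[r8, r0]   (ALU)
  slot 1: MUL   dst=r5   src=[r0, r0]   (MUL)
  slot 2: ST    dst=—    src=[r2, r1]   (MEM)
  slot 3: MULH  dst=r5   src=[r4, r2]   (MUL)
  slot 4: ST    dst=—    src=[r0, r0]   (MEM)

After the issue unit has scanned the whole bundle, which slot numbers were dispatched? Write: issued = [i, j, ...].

issued = [0, 1, 2]

[0] ALU needs rd=2 wr=1: ok; after: ALU=0 MUL=2 MEM=1 BR=1, R=4, W=3
[1] MUL needs rd=1 wr=1: ok; after: ALU=0 MUL=1 MEM=1 BR=1, R=3, W=2
[2] MEM needs rd=2 wr=0: ok; after: ALU=0 MUL=1 MEM=0 BR=1, R=1, W=2
[3] MUL needs rd=2 wr=1: RD_PORT; after: ALU=0 MUL=1 MEM=0 BR=1, R=1, W=2
[4] MEM needs rd=1 wr=0: FU; after: ALU=0 MUL=1 MEM=0 BR=1, R=1, W=2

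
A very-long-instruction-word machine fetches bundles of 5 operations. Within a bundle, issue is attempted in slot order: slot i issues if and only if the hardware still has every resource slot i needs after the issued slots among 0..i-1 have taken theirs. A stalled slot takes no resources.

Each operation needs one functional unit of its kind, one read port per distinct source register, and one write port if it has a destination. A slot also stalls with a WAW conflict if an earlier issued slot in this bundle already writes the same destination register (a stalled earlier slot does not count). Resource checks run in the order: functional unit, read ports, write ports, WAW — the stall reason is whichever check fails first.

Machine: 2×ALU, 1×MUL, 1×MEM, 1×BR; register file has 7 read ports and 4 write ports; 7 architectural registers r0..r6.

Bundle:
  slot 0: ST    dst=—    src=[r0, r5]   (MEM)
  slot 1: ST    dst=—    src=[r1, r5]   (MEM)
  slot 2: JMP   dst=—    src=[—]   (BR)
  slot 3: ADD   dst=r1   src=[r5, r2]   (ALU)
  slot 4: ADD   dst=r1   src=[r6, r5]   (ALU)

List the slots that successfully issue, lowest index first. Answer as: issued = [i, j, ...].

[0] MEM needs rd=2 wr=0: ok; after: ALU=2 MUL=1 MEM=0 BR=1, R=5, W=4
[1] MEM needs rd=2 wr=0: FU; after: ALU=2 MUL=1 MEM=0 BR=1, R=5, W=4
[2] BR needs rd=0 wr=0: ok; after: ALU=2 MUL=1 MEM=0 BR=0, R=5, W=4
[3] ALU needs rd=2 wr=1: ok; after: ALU=1 MUL=1 MEM=0 BR=0, R=3, W=3
[4] ALU needs rd=2 wr=1: WAW; after: ALU=1 MUL=1 MEM=0 BR=0, R=3, W=3

issued = [0, 2, 3]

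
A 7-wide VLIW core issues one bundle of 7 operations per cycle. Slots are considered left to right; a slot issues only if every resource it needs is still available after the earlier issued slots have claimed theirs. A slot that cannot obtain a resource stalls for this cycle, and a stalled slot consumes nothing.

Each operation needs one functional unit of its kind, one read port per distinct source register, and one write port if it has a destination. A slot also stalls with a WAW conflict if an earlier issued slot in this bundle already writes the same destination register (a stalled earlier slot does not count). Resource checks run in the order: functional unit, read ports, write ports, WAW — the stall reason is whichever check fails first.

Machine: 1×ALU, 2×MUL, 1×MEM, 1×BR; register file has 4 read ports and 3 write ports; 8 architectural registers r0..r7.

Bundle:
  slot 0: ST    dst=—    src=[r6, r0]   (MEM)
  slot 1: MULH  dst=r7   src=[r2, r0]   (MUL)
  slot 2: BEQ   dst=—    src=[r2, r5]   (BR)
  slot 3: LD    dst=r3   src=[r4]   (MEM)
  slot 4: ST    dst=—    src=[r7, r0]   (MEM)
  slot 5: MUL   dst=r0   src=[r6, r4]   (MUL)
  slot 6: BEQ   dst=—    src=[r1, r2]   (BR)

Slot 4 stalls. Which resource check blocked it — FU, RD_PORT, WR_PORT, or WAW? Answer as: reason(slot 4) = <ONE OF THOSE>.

(0) want 1×MEM +2rd +0wr — yes → AL1|MU2|ME0|BR1|rd2|wr3
(1) want 1×MUL +2rd +1wr — yes → AL1|MU1|ME0|BR1|rd0|wr2
(2) want 1×BR +2rd +0wr — RD_PORT → AL1|MU1|ME0|BR1|rd0|wr2
(3) want 1×MEM +1rd +1wr — FU → AL1|MU1|ME0|BR1|rd0|wr2
(4) want 1×MEM +2rd +0wr — FU → AL1|MU1|ME0|BR1|rd0|wr2
(5) want 1×MUL +2rd +1wr — RD_PORT → AL1|MU1|ME0|BR1|rd0|wr2
(6) want 1×BR +2rd +0wr — RD_PORT → AL1|MU1|ME0|BR1|rd0|wr2

reason(slot 4) = FU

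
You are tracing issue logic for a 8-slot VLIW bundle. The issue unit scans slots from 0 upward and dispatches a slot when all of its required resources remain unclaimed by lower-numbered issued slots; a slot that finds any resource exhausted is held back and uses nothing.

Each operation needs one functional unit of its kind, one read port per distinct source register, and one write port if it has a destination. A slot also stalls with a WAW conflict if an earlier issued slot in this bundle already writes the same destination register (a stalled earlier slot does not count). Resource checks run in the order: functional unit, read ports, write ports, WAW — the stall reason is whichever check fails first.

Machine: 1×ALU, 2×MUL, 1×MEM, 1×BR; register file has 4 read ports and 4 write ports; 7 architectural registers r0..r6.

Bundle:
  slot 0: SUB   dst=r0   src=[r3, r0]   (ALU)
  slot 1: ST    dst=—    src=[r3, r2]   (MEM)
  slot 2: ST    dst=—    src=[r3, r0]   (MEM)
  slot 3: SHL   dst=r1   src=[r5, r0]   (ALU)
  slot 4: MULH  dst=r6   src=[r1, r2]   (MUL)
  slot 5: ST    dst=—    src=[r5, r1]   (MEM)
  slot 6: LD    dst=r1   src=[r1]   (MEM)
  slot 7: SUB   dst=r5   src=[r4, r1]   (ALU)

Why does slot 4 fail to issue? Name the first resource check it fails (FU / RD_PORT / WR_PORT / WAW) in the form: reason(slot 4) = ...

reason(slot 4) = RD_PORT

slot 0 (ALU): ISSUE — free A0,Mu2,Ld1,B1 rp2 wp3
slot 1 (MEM): ISSUE — free A0,Mu2,Ld0,B1 rp0 wp3
slot 2 (MEM): stall FU — free A0,Mu2,Ld0,B1 rp0 wp3
slot 3 (ALU): stall FU — free A0,Mu2,Ld0,B1 rp0 wp3
slot 4 (MUL): stall RD_PORT — free A0,Mu2,Ld0,B1 rp0 wp3
slot 5 (MEM): stall FU — free A0,Mu2,Ld0,B1 rp0 wp3
slot 6 (MEM): stall FU — free A0,Mu2,Ld0,B1 rp0 wp3
slot 7 (ALU): stall FU — free A0,Mu2,Ld0,B1 rp0 wp3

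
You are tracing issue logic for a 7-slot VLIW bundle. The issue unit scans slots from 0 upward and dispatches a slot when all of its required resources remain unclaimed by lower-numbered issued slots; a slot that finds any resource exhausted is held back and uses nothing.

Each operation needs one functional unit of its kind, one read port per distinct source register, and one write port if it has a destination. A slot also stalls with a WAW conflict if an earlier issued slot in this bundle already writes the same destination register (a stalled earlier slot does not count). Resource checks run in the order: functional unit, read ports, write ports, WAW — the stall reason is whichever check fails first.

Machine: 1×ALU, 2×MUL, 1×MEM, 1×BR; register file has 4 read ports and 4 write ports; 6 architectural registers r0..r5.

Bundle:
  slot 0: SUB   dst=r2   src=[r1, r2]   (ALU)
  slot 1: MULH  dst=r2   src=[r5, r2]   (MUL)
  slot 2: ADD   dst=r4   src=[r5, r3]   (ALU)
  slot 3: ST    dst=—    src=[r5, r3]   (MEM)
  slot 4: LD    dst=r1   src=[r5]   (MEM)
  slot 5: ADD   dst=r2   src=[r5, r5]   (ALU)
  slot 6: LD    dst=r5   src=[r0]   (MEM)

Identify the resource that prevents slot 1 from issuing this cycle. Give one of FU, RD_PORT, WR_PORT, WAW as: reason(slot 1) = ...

reason(slot 1) = WAW

  0. ALU→r2 ⇒ go  {0A/2Mu/1Ld/1B | 2r 3w}
  1. MUL→r2 ⇒ no(WAW)  {0A/2Mu/1Ld/1B | 2r 3w}
  2. ALU→r4 ⇒ no(FU)  {0A/2Mu/1Ld/1B | 2r 3w}
  3. MEM ⇒ go  {0A/2Mu/0Ld/1B | 0r 3w}
  4. MEM→r1 ⇒ no(FU)  {0A/2Mu/0Ld/1B | 0r 3w}
  5. ALU→r2 ⇒ no(FU)  {0A/2Mu/0Ld/1B | 0r 3w}
  6. MEM→r5 ⇒ no(FU)  {0A/2Mu/0Ld/1B | 0r 3w}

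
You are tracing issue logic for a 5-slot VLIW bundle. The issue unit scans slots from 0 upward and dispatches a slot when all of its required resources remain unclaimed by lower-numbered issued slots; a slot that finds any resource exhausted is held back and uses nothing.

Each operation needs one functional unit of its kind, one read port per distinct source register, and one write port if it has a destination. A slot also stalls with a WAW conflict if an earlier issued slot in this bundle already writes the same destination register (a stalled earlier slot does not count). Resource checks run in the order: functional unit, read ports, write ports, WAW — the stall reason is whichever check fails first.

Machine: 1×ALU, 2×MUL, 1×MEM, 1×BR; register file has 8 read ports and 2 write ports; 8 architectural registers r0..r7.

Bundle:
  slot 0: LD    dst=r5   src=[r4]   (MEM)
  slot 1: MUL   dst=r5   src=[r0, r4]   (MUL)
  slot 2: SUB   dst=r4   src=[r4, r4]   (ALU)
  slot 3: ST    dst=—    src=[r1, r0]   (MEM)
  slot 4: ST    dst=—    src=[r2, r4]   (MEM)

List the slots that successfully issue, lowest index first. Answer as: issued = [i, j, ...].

(0) want 1×MEM +1rd +1wr — yes → AL1|MU2|ME0|BR1|rd7|wr1
(1) want 1×MUL +2rd +1wr — WAW → AL1|MU2|ME0|BR1|rd7|wr1
(2) want 1×ALU +1rd +1wr — yes → AL0|MU2|ME0|BR1|rd6|wr0
(3) want 1×MEM +2rd +0wr — FU → AL0|MU2|ME0|BR1|rd6|wr0
(4) want 1×MEM +2rd +0wr — FU → AL0|MU2|ME0|BR1|rd6|wr0

issued = [0, 2]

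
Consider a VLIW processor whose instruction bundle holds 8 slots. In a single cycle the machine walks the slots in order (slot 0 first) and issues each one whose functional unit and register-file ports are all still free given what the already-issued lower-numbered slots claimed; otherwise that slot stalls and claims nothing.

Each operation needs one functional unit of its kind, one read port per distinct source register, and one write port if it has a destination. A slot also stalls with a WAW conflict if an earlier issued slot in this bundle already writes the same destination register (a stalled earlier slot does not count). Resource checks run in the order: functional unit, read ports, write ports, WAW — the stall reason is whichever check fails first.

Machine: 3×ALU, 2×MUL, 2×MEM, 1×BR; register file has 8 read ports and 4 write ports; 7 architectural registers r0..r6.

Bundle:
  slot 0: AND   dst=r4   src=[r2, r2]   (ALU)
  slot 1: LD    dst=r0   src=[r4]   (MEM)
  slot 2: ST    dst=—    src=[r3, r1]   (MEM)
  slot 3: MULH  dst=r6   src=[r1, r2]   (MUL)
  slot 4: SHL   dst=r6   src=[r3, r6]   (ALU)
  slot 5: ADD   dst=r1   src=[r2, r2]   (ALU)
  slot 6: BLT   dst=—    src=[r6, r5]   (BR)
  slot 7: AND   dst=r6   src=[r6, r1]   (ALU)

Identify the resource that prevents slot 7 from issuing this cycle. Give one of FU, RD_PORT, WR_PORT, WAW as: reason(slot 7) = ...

  0. ALU→r4 ⇒ go  {2A/2Mu/2Ld/1B | 7r 3w}
  1. MEM→r0 ⇒ go  {2A/2Mu/1Ld/1B | 6r 2w}
  2. MEM ⇒ go  {2A/2Mu/0Ld/1B | 4r 2w}
  3. MUL→r6 ⇒ go  {2A/1Mu/0Ld/1B | 2r 1w}
  4. ALU→r6 ⇒ no(WAW)  {2A/1Mu/0Ld/1B | 2r 1w}
  5. ALU→r1 ⇒ go  {1A/1Mu/0Ld/1B | 1r 0w}
  6. BR ⇒ no(RD_PORT)  {1A/1Mu/0Ld/1B | 1r 0w}
  7. ALU→r6 ⇒ no(RD_PORT)  {1A/1Mu/0Ld/1B | 1r 0w}

reason(slot 7) = RD_PORT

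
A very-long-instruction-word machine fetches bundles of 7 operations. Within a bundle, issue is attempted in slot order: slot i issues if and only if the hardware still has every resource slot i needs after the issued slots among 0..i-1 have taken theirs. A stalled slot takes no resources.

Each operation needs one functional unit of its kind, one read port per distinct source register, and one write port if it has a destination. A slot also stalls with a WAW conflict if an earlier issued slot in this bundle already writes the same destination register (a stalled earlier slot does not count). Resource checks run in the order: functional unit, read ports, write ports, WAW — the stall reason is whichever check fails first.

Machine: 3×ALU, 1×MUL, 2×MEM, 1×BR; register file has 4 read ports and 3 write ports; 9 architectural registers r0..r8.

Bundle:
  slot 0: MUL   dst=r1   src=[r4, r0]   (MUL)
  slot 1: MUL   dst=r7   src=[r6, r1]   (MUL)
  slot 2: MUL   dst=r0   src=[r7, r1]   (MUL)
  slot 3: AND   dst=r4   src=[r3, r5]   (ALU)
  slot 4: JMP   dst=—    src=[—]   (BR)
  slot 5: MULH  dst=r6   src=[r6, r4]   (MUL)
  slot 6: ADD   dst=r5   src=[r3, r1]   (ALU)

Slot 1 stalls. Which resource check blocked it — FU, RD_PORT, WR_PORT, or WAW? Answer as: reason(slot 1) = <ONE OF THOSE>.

reason(slot 1) = FU

#0 MUL src=r4,r0 dispatched  <A:3 Mu:0 Ld:2 B:1 rd:2 wr:2>
#1 MUL src=r6,r1 held:FU  <A:3 Mu:0 Ld:2 B:1 rd:2 wr:2>
#2 MUL src=r7,r1 held:FU  <A:3 Mu:0 Ld:2 B:1 rd:2 wr:2>
#3 ALU src=r3,r5 dispatched  <A:2 Mu:0 Ld:2 B:1 rd:0 wr:1>
#4 BR src=- dispatched  <A:2 Mu:0 Ld:2 B:0 rd:0 wr:1>
#5 MUL src=r6,r4 held:FU  <A:2 Mu:0 Ld:2 B:0 rd:0 wr:1>
#6 ALU src=r3,r1 held:RD_PORT  <A:2 Mu:0 Ld:2 B:0 rd:0 wr:1>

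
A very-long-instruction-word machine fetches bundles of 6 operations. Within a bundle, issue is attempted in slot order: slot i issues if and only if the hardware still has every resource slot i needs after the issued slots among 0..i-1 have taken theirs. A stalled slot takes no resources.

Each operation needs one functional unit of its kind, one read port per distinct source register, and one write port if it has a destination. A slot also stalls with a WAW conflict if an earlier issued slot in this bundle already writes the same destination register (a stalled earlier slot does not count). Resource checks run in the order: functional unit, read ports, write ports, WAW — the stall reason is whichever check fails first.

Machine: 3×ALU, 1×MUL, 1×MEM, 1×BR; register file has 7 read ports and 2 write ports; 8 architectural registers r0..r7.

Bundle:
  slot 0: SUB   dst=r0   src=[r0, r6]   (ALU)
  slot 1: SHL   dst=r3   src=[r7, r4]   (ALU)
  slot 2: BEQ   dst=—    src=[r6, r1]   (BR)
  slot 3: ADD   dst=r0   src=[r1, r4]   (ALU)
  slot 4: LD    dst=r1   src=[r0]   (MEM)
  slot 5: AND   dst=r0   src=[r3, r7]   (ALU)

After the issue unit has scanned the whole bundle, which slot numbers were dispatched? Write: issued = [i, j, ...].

issued = [0, 1, 2]

(0) want 1×ALU +2rd +1wr — yes → AL2|MU1|ME1|BR1|rd5|wr1
(1) want 1×ALU +2rd +1wr — yes → AL1|MU1|ME1|BR1|rd3|wr0
(2) want 1×BR +2rd +0wr — yes → AL1|MU1|ME1|BR0|rd1|wr0
(3) want 1×ALU +2rd +1wr — RD_PORT → AL1|MU1|ME1|BR0|rd1|wr0
(4) want 1×MEM +1rd +1wr — WR_PORT → AL1|MU1|ME1|BR0|rd1|wr0
(5) want 1×ALU +2rd +1wr — RD_PORT → AL1|MU1|ME1|BR0|rd1|wr0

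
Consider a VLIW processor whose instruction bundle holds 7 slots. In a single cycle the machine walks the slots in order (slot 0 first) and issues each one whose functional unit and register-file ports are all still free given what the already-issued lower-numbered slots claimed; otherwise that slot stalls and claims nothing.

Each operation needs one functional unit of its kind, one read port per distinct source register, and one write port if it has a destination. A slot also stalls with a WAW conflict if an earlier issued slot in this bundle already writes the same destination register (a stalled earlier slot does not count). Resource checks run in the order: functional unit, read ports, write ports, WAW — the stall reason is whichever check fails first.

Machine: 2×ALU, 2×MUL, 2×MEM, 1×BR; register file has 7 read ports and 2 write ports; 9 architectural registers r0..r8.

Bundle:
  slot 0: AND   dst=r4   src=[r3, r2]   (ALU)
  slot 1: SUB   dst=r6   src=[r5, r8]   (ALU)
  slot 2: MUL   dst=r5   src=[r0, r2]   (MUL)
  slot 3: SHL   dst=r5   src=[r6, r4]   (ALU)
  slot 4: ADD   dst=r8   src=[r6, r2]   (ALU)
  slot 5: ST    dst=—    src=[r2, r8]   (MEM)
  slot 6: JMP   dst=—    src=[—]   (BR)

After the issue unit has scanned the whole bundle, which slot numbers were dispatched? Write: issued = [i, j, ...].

issued = [0, 1, 5, 6]

  0. ALU→r4 ⇒ go  {1A/2Mu/2Ld/1B | 5r 1w}
  1. ALU→r6 ⇒ go  {0A/2Mu/2Ld/1B | 3r 0w}
  2. MUL→r5 ⇒ no(WR_PORT)  {0A/2Mu/2Ld/1B | 3r 0w}
  3. ALU→r5 ⇒ no(FU)  {0A/2Mu/2Ld/1B | 3r 0w}
  4. ALU→r8 ⇒ no(FU)  {0A/2Mu/2Ld/1B | 3r 0w}
  5. MEM ⇒ go  {0A/2Mu/1Ld/1B | 1r 0w}
  6. BR ⇒ go  {0A/2Mu/1Ld/0B | 1r 0w}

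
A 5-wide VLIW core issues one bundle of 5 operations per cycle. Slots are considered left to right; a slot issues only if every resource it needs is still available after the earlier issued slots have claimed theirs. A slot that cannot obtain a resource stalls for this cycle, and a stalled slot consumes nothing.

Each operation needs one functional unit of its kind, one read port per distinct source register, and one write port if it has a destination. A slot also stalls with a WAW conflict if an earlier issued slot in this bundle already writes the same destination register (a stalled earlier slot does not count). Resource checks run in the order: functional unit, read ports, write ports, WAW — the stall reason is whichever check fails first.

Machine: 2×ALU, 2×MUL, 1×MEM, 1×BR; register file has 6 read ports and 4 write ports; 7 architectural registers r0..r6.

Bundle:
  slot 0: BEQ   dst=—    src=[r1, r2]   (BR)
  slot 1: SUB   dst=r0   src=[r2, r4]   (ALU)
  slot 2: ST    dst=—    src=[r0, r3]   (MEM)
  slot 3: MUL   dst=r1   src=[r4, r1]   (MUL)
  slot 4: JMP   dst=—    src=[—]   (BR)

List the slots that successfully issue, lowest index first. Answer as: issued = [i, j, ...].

issued = [0, 1, 2]

slot 0 (BR): ISSUE — free A2,Mu2,Ld1,B0 rp4 wp4
slot 1 (ALU): ISSUE — free A1,Mu2,Ld1,B0 rp2 wp3
slot 2 (MEM): ISSUE — free A1,Mu2,Ld0,B0 rp0 wp3
slot 3 (MUL): stall RD_PORT — free A1,Mu2,Ld0,B0 rp0 wp3
slot 4 (BR): stall FU — free A1,Mu2,Ld0,B0 rp0 wp3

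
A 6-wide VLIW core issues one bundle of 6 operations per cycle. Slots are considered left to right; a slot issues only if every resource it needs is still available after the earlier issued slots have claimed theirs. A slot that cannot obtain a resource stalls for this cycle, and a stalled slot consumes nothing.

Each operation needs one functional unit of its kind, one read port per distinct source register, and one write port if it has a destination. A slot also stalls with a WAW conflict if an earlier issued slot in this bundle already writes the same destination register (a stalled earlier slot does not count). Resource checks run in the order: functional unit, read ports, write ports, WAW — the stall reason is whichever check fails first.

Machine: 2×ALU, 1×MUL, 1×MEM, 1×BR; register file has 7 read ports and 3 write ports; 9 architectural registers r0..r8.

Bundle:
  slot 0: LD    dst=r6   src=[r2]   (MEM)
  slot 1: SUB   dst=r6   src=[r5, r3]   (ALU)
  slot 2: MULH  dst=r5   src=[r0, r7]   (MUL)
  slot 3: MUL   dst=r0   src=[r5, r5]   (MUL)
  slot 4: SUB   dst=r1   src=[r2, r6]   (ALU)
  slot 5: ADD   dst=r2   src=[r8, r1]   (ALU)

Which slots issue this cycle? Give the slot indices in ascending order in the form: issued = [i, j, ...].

issued = [0, 2, 4]

(0) want 1×MEM +1rd +1wr — yes → AL2|MU1|ME0|BR1|rd6|wr2
(1) want 1×ALU +2rd +1wr — WAW → AL2|MU1|ME0|BR1|rd6|wr2
(2) want 1×MUL +2rd +1wr — yes → AL2|MU0|ME0|BR1|rd4|wr1
(3) want 1×MUL +1rd +1wr — FU → AL2|MU0|ME0|BR1|rd4|wr1
(4) want 1×ALU +2rd +1wr — yes → AL1|MU0|ME0|BR1|rd2|wr0
(5) want 1×ALU +2rd +1wr — WR_PORT → AL1|MU0|ME0|BR1|rd2|wr0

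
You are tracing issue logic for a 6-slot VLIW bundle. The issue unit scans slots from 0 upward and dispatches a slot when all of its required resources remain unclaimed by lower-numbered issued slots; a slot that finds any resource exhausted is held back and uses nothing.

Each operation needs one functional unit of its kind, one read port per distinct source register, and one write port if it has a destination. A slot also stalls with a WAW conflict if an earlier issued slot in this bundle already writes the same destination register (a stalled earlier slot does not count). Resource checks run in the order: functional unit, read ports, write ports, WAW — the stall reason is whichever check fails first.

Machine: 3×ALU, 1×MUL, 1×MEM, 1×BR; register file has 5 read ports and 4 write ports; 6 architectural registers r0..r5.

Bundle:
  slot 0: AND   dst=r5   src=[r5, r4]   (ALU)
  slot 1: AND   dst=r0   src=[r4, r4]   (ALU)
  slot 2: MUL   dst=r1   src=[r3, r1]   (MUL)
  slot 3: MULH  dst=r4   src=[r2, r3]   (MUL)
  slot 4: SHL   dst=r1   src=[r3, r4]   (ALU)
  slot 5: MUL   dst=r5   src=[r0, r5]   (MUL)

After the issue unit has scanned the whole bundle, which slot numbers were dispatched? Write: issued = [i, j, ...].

[0] ALU needs rd=2 wr=1: ok; after: ALU=2 MUL=1 MEM=1 BR=1, R=3, W=3
[1] ALU needs rd=1 wr=1: ok; after: ALU=1 MUL=1 MEM=1 BR=1, R=2, W=2
[2] MUL needs rd=2 wr=1: ok; after: ALU=1 MUL=0 MEM=1 BR=1, R=0, W=1
[3] MUL needs rd=2 wr=1: FU; after: ALU=1 MUL=0 MEM=1 BR=1, R=0, W=1
[4] ALU needs rd=2 wr=1: RD_PORT; after: ALU=1 MUL=0 MEM=1 BR=1, R=0, W=1
[5] MUL needs rd=2 wr=1: FU; after: ALU=1 MUL=0 MEM=1 BR=1, R=0, W=1

issued = [0, 1, 2]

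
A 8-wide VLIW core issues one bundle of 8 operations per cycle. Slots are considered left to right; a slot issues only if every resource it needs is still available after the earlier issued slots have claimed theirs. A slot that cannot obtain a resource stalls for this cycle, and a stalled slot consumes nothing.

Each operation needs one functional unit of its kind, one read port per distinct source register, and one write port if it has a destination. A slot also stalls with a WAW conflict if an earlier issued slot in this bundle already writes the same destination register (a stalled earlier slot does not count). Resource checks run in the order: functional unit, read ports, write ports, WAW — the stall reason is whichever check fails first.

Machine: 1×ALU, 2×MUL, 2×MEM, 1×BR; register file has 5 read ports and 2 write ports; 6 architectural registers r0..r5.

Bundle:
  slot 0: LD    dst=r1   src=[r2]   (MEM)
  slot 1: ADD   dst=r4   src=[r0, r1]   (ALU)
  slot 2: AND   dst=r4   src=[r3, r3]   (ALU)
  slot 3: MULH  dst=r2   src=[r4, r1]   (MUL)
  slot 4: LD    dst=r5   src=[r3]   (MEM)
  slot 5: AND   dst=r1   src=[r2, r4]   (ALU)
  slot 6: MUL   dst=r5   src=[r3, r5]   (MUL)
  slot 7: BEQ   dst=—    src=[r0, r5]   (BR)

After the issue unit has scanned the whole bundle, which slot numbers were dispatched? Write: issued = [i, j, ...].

slot 0 (MEM): ISSUE — free A1,Mu2,Ld1,B1 rp4 wp1
slot 1 (ALU): ISSUE — free A0,Mu2,Ld1,B1 rp2 wp0
slot 2 (ALU): stall FU — free A0,Mu2,Ld1,B1 rp2 wp0
slot 3 (MUL): stall WR_PORT — free A0,Mu2,Ld1,B1 rp2 wp0
slot 4 (MEM): stall WR_PORT — free A0,Mu2,Ld1,B1 rp2 wp0
slot 5 (ALU): stall FU — free A0,Mu2,Ld1,B1 rp2 wp0
slot 6 (MUL): stall WR_PORT — free A0,Mu2,Ld1,B1 rp2 wp0
slot 7 (BR): ISSUE — free A0,Mu2,Ld1,B0 rp0 wp0

issued = [0, 1, 7]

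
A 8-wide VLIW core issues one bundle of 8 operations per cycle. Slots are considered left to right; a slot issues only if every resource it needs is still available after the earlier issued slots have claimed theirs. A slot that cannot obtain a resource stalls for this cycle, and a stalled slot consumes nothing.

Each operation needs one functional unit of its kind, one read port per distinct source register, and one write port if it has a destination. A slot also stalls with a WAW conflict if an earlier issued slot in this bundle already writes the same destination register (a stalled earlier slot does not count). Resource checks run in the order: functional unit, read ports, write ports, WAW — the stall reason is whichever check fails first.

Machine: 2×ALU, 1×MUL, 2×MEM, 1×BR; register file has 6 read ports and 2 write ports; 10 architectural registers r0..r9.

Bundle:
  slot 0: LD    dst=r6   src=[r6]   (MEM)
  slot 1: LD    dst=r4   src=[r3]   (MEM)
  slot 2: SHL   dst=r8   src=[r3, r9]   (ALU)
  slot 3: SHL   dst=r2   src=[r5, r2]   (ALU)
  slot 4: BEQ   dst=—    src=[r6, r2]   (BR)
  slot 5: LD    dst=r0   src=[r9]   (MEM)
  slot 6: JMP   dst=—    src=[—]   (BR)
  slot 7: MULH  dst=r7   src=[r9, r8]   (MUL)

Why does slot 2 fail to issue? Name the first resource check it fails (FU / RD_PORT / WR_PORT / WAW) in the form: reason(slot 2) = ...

  0. MEM→r6 ⇒ go  {2A/1Mu/1Ld/1B | 5r 1w}
  1. MEM→r4 ⇒ go  {2A/1Mu/0Ld/1B | 4r 0w}
  2. ALU→r8 ⇒ no(WR_PORT)  {2A/1Mu/0Ld/1B | 4r 0w}
  3. ALU→r2 ⇒ no(WR_PORT)  {2A/1Mu/0Ld/1B | 4r 0w}
  4. BR ⇒ go  {2A/1Mu/0Ld/0B | 2r 0w}
  5. MEM→r0 ⇒ no(FU)  {2A/1Mu/0Ld/0B | 2r 0w}
  6. BR ⇒ no(FU)  {2A/1Mu/0Ld/0B | 2r 0w}
  7. MUL→r7 ⇒ no(WR_PORT)  {2A/1Mu/0Ld/0B | 2r 0w}

reason(slot 2) = WR_PORT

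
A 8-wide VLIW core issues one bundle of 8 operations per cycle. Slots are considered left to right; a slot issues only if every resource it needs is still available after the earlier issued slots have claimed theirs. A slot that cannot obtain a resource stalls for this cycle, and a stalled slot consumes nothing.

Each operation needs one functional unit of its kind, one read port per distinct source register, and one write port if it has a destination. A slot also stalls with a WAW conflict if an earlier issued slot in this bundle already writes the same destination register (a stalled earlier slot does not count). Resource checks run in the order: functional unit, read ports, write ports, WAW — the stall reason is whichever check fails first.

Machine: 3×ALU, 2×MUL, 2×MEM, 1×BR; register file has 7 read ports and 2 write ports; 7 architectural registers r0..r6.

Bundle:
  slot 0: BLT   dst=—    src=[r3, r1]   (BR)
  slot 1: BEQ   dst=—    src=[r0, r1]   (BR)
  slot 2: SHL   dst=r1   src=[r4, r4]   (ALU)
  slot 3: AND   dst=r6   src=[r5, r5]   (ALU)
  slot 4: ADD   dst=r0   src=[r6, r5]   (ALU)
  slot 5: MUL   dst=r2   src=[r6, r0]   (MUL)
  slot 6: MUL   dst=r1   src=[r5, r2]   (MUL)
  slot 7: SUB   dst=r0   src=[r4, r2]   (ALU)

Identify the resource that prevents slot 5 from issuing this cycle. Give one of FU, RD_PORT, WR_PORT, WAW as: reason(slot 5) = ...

[0] BR needs rd=2 wr=0: ok; after: ALU=3 MUL=2 MEM=2 BR=0, R=5, W=2
[1] BR needs rd=2 wr=0: FU; after: ALU=3 MUL=2 MEM=2 BR=0, R=5, W=2
[2] ALU needs rd=1 wr=1: ok; after: ALU=2 MUL=2 MEM=2 BR=0, R=4, W=1
[3] ALU needs rd=1 wr=1: ok; after: ALU=1 MUL=2 MEM=2 BR=0, R=3, W=0
[4] ALU needs rd=2 wr=1: WR_PORT; after: ALU=1 MUL=2 MEM=2 BR=0, R=3, W=0
[5] MUL needs rd=2 wr=1: WR_PORT; after: ALU=1 MUL=2 MEM=2 BR=0, R=3, W=0
[6] MUL needs rd=2 wr=1: WR_PORT; after: ALU=1 MUL=2 MEM=2 BR=0, R=3, W=0
[7] ALU needs rd=2 wr=1: WR_PORT; after: ALU=1 MUL=2 MEM=2 BR=0, R=3, W=0

reason(slot 5) = WR_PORT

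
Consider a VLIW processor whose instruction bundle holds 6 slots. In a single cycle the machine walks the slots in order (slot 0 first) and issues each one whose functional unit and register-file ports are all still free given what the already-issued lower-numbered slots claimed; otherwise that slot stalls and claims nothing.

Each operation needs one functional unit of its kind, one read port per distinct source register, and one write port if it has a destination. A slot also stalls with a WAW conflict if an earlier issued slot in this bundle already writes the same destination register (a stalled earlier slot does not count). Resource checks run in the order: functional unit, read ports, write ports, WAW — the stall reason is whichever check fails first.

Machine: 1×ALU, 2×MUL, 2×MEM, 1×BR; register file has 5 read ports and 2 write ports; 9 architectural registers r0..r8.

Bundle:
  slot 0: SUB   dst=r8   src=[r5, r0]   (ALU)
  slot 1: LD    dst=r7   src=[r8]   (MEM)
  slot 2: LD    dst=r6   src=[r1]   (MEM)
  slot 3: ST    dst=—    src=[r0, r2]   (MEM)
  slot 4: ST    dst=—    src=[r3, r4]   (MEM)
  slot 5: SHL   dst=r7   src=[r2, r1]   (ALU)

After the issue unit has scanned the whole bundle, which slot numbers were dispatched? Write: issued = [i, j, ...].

issued = [0, 1, 3]

(0) want 1×ALU +2rd +1wr — yes → AL0|MU2|ME2|BR1|rd3|wr1
(1) want 1×MEM +1rd +1wr — yes → AL0|MU2|ME1|BR1|rd2|wr0
(2) want 1×MEM +1rd +1wr — WR_PORT → AL0|MU2|ME1|BR1|rd2|wr0
(3) want 1×MEM +2rd +0wr — yes → AL0|MU2|ME0|BR1|rd0|wr0
(4) want 1×MEM +2rd +0wr — FU → AL0|MU2|ME0|BR1|rd0|wr0
(5) want 1×ALU +2rd +1wr — FU → AL0|MU2|ME0|BR1|rd0|wr0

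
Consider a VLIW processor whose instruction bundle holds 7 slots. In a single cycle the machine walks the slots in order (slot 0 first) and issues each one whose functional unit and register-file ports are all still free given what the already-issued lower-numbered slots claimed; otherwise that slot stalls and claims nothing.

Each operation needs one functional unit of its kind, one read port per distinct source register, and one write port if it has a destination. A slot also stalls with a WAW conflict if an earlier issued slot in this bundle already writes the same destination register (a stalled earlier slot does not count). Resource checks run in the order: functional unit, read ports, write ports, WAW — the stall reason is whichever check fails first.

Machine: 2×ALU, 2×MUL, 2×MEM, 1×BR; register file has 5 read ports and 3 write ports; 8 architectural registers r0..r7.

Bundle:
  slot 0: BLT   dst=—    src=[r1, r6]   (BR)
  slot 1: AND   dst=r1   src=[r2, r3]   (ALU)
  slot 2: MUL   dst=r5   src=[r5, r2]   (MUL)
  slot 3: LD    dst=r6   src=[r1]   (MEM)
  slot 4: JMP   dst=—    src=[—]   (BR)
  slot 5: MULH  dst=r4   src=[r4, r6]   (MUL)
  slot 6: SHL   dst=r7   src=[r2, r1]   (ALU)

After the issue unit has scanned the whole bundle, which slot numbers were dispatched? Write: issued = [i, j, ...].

[0] BR needs rd=2 wr=0: ok; after: ALU=2 MUL=2 MEM=2 BR=0, R=3, W=3
[1] ALU needs rd=2 wr=1: ok; after: ALU=1 MUL=2 MEM=2 BR=0, R=1, W=2
[2] MUL needs rd=2 wr=1: RD_PORT; after: ALU=1 MUL=2 MEM=2 BR=0, R=1, W=2
[3] MEM needs rd=1 wr=1: ok; after: ALU=1 MUL=2 MEM=1 BR=0, R=0, W=1
[4] BR needs rd=0 wr=0: FU; after: ALU=1 MUL=2 MEM=1 BR=0, R=0, W=1
[5] MUL needs rd=2 wr=1: RD_PORT; after: ALU=1 MUL=2 MEM=1 BR=0, R=0, W=1
[6] ALU needs rd=2 wr=1: RD_PORT; after: ALU=1 MUL=2 MEM=1 BR=0, R=0, W=1

issued = [0, 1, 3]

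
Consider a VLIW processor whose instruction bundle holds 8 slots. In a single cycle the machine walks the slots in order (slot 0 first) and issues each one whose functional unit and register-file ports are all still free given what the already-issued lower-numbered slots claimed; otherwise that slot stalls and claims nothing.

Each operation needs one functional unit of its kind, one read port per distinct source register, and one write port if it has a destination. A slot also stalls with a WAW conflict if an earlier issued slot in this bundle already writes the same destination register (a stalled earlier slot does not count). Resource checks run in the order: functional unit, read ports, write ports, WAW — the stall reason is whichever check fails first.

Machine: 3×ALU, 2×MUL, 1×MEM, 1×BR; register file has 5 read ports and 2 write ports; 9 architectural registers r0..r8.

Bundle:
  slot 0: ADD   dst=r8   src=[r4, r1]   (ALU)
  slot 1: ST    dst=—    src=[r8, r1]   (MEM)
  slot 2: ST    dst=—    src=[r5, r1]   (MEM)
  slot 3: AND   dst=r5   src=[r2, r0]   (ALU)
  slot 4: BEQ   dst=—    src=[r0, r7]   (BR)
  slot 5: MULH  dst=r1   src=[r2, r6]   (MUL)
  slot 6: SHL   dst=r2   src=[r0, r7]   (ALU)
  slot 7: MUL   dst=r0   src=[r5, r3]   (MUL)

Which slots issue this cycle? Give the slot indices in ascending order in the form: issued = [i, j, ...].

issued = [0, 1]

slot 0 (ALU): ISSUE — free A2,Mu2,Ld1,B1 rp3 wp1
slot 1 (MEM): ISSUE — free A2,Mu2,Ld0,B1 rp1 wp1
slot 2 (MEM): stall FU — free A2,Mu2,Ld0,B1 rp1 wp1
slot 3 (ALU): stall RD_PORT — free A2,Mu2,Ld0,B1 rp1 wp1
slot 4 (BR): stall RD_PORT — free A2,Mu2,Ld0,B1 rp1 wp1
slot 5 (MUL): stall RD_PORT — free A2,Mu2,Ld0,B1 rp1 wp1
slot 6 (ALU): stall RD_PORT — free A2,Mu2,Ld0,B1 rp1 wp1
slot 7 (MUL): stall RD_PORT — free A2,Mu2,Ld0,B1 rp1 wp1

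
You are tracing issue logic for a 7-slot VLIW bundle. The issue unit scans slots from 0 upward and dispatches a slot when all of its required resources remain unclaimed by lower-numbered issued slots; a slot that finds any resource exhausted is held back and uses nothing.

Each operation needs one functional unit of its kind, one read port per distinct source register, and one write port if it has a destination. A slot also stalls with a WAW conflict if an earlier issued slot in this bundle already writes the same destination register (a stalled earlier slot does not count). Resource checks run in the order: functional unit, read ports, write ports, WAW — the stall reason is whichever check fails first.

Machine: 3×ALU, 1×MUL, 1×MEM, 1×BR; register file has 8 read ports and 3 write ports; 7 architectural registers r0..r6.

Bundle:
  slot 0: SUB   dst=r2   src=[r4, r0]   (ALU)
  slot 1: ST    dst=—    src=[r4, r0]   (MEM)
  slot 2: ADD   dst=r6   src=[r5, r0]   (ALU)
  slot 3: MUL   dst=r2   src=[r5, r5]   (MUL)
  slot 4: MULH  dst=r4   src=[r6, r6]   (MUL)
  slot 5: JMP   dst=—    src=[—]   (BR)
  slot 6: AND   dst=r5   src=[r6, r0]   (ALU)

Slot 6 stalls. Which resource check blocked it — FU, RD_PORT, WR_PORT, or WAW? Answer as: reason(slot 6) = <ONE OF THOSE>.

reason(slot 6) = RD_PORT

#0 ALU src=r4,r0 dispatched  <A:2 Mu:1 Ld:1 B:1 rd:6 wr:2>
#1 MEM src=r4,r0 dispatched  <A:2 Mu:1 Ld:0 B:1 rd:4 wr:2>
#2 ALU src=r5,r0 dispatched  <A:1 Mu:1 Ld:0 B:1 rd:2 wr:1>
#3 MUL src=r5,r5 held:WAW  <A:1 Mu:1 Ld:0 B:1 rd:2 wr:1>
#4 MUL src=r6,r6 dispatched  <A:1 Mu:0 Ld:0 B:1 rd:1 wr:0>
#5 BR src=- dispatched  <A:1 Mu:0 Ld:0 B:0 rd:1 wr:0>
#6 ALU src=r6,r0 held:RD_PORT  <A:1 Mu:0 Ld:0 B:0 rd:1 wr:0>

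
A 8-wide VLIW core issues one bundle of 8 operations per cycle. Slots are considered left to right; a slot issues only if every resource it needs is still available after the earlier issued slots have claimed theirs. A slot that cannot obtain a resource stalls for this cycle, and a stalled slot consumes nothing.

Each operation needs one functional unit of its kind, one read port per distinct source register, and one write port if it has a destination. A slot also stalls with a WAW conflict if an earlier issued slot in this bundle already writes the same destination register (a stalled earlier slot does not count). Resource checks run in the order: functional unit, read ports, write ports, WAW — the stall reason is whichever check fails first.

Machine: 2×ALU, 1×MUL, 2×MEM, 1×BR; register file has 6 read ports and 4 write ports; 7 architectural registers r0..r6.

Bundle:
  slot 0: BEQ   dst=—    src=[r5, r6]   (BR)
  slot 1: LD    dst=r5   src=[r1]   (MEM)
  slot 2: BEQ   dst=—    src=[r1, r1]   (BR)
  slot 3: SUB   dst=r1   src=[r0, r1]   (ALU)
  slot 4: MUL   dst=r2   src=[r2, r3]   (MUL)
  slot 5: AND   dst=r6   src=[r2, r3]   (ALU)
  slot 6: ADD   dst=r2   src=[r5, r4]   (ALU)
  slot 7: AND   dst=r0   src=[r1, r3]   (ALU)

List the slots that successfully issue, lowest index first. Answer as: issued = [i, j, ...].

issued = [0, 1, 3]

[0] BR needs rd=2 wr=0: ok; after: ALU=2 MUL=1 MEM=2 BR=0, R=4, W=4
[1] MEM needs rd=1 wr=1: ok; after: ALU=2 MUL=1 MEM=1 BR=0, R=3, W=3
[2] BR needs rd=1 wr=0: FU; after: ALU=2 MUL=1 MEM=1 BR=0, R=3, W=3
[3] ALU needs rd=2 wr=1: ok; after: ALU=1 MUL=1 MEM=1 BR=0, R=1, W=2
[4] MUL needs rd=2 wr=1: RD_PORT; after: ALU=1 MUL=1 MEM=1 BR=0, R=1, W=2
[5] ALU needs rd=2 wr=1: RD_PORT; after: ALU=1 MUL=1 MEM=1 BR=0, R=1, W=2
[6] ALU needs rd=2 wr=1: RD_PORT; after: ALU=1 MUL=1 MEM=1 BR=0, R=1, W=2
[7] ALU needs rd=2 wr=1: RD_PORT; after: ALU=1 MUL=1 MEM=1 BR=0, R=1, W=2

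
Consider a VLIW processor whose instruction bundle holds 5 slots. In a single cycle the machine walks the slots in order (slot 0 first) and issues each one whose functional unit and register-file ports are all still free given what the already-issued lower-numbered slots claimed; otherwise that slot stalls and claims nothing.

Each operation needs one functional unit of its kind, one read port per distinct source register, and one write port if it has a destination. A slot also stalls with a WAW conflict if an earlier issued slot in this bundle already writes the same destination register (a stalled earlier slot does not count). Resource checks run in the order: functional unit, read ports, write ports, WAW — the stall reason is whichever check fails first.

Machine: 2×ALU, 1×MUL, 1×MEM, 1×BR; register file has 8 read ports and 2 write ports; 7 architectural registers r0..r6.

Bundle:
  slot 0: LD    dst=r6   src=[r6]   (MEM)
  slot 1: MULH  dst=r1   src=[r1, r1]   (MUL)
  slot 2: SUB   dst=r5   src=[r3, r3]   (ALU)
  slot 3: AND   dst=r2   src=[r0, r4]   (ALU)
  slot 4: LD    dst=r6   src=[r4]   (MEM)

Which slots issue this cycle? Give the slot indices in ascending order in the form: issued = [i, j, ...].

issued = [0, 1]

#0 MEM src=r6 dispatched  <A:2 Mu:1 Ld:0 B:1 rd:7 wr:1>
#1 MUL src=r1,r1 dispatched  <A:2 Mu:0 Ld:0 B:1 rd:6 wr:0>
#2 ALU src=r3,r3 held:WR_PORT  <A:2 Mu:0 Ld:0 B:1 rd:6 wr:0>
#3 ALU src=r0,r4 held:WR_PORT  <A:2 Mu:0 Ld:0 B:1 rd:6 wr:0>
#4 MEM src=r4 held:FU  <A:2 Mu:0 Ld:0 B:1 rd:6 wr:0>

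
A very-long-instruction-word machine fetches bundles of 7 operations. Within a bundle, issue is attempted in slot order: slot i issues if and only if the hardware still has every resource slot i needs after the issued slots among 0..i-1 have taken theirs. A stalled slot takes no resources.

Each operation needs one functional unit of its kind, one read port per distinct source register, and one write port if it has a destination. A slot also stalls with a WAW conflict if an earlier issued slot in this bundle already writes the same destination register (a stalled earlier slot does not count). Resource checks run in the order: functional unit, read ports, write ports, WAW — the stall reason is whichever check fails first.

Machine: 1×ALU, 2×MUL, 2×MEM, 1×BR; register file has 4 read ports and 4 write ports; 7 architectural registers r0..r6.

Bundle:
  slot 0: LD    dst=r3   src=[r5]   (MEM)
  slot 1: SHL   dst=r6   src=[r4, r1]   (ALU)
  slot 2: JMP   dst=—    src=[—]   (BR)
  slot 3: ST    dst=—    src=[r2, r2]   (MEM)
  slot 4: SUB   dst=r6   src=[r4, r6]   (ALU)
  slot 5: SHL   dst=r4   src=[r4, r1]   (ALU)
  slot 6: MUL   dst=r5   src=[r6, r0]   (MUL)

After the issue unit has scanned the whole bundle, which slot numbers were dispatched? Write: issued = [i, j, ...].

[0] MEM needs rd=1 wr=1: ok; after: ALU=1 MUL=2 MEM=1 BR=1, R=3, W=3
[1] ALU needs rd=2 wr=1: ok; after: ALU=0 MUL=2 MEM=1 BR=1, R=1, W=2
[2] BR needs rd=0 wr=0: ok; after: ALU=0 MUL=2 MEM=1 BR=0, R=1, W=2
[3] MEM needs rd=1 wr=0: ok; after: ALU=0 MUL=2 MEM=0 BR=0, R=0, W=2
[4] ALU needs rd=2 wr=1: FU; after: ALU=0 MUL=2 MEM=0 BR=0, R=0, W=2
[5] ALU needs rd=2 wr=1: FU; after: ALU=0 MUL=2 MEM=0 BR=0, R=0, W=2
[6] MUL needs rd=2 wr=1: RD_PORT; after: ALU=0 MUL=2 MEM=0 BR=0, R=0, W=2

issued = [0, 1, 2, 3]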